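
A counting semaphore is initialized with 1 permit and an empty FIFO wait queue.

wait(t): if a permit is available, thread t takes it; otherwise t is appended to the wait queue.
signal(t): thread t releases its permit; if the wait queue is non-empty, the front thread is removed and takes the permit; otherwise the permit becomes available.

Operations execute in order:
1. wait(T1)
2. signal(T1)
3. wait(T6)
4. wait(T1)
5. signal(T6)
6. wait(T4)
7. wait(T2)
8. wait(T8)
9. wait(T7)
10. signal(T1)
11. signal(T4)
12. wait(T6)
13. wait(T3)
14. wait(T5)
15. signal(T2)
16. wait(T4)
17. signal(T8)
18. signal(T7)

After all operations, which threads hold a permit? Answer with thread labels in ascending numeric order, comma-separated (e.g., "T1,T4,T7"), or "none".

Answer: T6

Derivation:
Step 1: wait(T1) -> count=0 queue=[] holders={T1}
Step 2: signal(T1) -> count=1 queue=[] holders={none}
Step 3: wait(T6) -> count=0 queue=[] holders={T6}
Step 4: wait(T1) -> count=0 queue=[T1] holders={T6}
Step 5: signal(T6) -> count=0 queue=[] holders={T1}
Step 6: wait(T4) -> count=0 queue=[T4] holders={T1}
Step 7: wait(T2) -> count=0 queue=[T4,T2] holders={T1}
Step 8: wait(T8) -> count=0 queue=[T4,T2,T8] holders={T1}
Step 9: wait(T7) -> count=0 queue=[T4,T2,T8,T7] holders={T1}
Step 10: signal(T1) -> count=0 queue=[T2,T8,T7] holders={T4}
Step 11: signal(T4) -> count=0 queue=[T8,T7] holders={T2}
Step 12: wait(T6) -> count=0 queue=[T8,T7,T6] holders={T2}
Step 13: wait(T3) -> count=0 queue=[T8,T7,T6,T3] holders={T2}
Step 14: wait(T5) -> count=0 queue=[T8,T7,T6,T3,T5] holders={T2}
Step 15: signal(T2) -> count=0 queue=[T7,T6,T3,T5] holders={T8}
Step 16: wait(T4) -> count=0 queue=[T7,T6,T3,T5,T4] holders={T8}
Step 17: signal(T8) -> count=0 queue=[T6,T3,T5,T4] holders={T7}
Step 18: signal(T7) -> count=0 queue=[T3,T5,T4] holders={T6}
Final holders: T6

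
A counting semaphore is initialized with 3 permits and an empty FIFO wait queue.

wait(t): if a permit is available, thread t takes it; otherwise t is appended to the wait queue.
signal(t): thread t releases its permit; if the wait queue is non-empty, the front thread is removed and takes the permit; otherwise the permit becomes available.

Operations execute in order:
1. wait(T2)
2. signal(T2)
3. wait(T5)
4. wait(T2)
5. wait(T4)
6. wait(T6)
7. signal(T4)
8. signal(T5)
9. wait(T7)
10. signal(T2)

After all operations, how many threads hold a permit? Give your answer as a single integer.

Answer: 2

Derivation:
Step 1: wait(T2) -> count=2 queue=[] holders={T2}
Step 2: signal(T2) -> count=3 queue=[] holders={none}
Step 3: wait(T5) -> count=2 queue=[] holders={T5}
Step 4: wait(T2) -> count=1 queue=[] holders={T2,T5}
Step 5: wait(T4) -> count=0 queue=[] holders={T2,T4,T5}
Step 6: wait(T6) -> count=0 queue=[T6] holders={T2,T4,T5}
Step 7: signal(T4) -> count=0 queue=[] holders={T2,T5,T6}
Step 8: signal(T5) -> count=1 queue=[] holders={T2,T6}
Step 9: wait(T7) -> count=0 queue=[] holders={T2,T6,T7}
Step 10: signal(T2) -> count=1 queue=[] holders={T6,T7}
Final holders: {T6,T7} -> 2 thread(s)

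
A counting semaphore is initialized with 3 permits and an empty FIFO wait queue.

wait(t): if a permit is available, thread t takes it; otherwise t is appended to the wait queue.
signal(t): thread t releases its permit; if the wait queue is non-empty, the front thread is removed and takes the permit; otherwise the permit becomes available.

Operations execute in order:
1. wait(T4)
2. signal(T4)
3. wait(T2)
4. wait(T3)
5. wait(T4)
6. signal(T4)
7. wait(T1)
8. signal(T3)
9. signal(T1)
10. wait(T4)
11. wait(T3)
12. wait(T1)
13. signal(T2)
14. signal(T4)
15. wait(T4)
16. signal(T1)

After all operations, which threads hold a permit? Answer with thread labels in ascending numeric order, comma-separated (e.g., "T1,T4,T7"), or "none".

Answer: T3,T4

Derivation:
Step 1: wait(T4) -> count=2 queue=[] holders={T4}
Step 2: signal(T4) -> count=3 queue=[] holders={none}
Step 3: wait(T2) -> count=2 queue=[] holders={T2}
Step 4: wait(T3) -> count=1 queue=[] holders={T2,T3}
Step 5: wait(T4) -> count=0 queue=[] holders={T2,T3,T4}
Step 6: signal(T4) -> count=1 queue=[] holders={T2,T3}
Step 7: wait(T1) -> count=0 queue=[] holders={T1,T2,T3}
Step 8: signal(T3) -> count=1 queue=[] holders={T1,T2}
Step 9: signal(T1) -> count=2 queue=[] holders={T2}
Step 10: wait(T4) -> count=1 queue=[] holders={T2,T4}
Step 11: wait(T3) -> count=0 queue=[] holders={T2,T3,T4}
Step 12: wait(T1) -> count=0 queue=[T1] holders={T2,T3,T4}
Step 13: signal(T2) -> count=0 queue=[] holders={T1,T3,T4}
Step 14: signal(T4) -> count=1 queue=[] holders={T1,T3}
Step 15: wait(T4) -> count=0 queue=[] holders={T1,T3,T4}
Step 16: signal(T1) -> count=1 queue=[] holders={T3,T4}
Final holders: T3,T4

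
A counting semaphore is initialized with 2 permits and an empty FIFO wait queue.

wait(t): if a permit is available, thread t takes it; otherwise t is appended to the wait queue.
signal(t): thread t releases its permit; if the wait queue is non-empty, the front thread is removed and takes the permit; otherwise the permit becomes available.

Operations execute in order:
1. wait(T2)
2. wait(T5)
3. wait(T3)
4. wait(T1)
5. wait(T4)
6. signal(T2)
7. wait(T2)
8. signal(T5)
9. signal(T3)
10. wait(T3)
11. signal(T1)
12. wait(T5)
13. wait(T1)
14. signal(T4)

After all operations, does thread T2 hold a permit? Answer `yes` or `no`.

Answer: yes

Derivation:
Step 1: wait(T2) -> count=1 queue=[] holders={T2}
Step 2: wait(T5) -> count=0 queue=[] holders={T2,T5}
Step 3: wait(T3) -> count=0 queue=[T3] holders={T2,T5}
Step 4: wait(T1) -> count=0 queue=[T3,T1] holders={T2,T5}
Step 5: wait(T4) -> count=0 queue=[T3,T1,T4] holders={T2,T5}
Step 6: signal(T2) -> count=0 queue=[T1,T4] holders={T3,T5}
Step 7: wait(T2) -> count=0 queue=[T1,T4,T2] holders={T3,T5}
Step 8: signal(T5) -> count=0 queue=[T4,T2] holders={T1,T3}
Step 9: signal(T3) -> count=0 queue=[T2] holders={T1,T4}
Step 10: wait(T3) -> count=0 queue=[T2,T3] holders={T1,T4}
Step 11: signal(T1) -> count=0 queue=[T3] holders={T2,T4}
Step 12: wait(T5) -> count=0 queue=[T3,T5] holders={T2,T4}
Step 13: wait(T1) -> count=0 queue=[T3,T5,T1] holders={T2,T4}
Step 14: signal(T4) -> count=0 queue=[T5,T1] holders={T2,T3}
Final holders: {T2,T3} -> T2 in holders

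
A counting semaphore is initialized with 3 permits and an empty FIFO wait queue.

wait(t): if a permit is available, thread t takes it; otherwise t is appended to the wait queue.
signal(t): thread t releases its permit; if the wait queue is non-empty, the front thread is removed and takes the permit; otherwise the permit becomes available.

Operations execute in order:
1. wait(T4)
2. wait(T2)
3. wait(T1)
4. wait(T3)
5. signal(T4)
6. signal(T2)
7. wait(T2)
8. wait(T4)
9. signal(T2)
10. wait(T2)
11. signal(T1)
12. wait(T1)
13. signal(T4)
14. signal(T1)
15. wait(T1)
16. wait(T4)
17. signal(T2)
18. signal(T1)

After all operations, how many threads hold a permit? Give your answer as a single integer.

Answer: 2

Derivation:
Step 1: wait(T4) -> count=2 queue=[] holders={T4}
Step 2: wait(T2) -> count=1 queue=[] holders={T2,T4}
Step 3: wait(T1) -> count=0 queue=[] holders={T1,T2,T4}
Step 4: wait(T3) -> count=0 queue=[T3] holders={T1,T2,T4}
Step 5: signal(T4) -> count=0 queue=[] holders={T1,T2,T3}
Step 6: signal(T2) -> count=1 queue=[] holders={T1,T3}
Step 7: wait(T2) -> count=0 queue=[] holders={T1,T2,T3}
Step 8: wait(T4) -> count=0 queue=[T4] holders={T1,T2,T3}
Step 9: signal(T2) -> count=0 queue=[] holders={T1,T3,T4}
Step 10: wait(T2) -> count=0 queue=[T2] holders={T1,T3,T4}
Step 11: signal(T1) -> count=0 queue=[] holders={T2,T3,T4}
Step 12: wait(T1) -> count=0 queue=[T1] holders={T2,T3,T4}
Step 13: signal(T4) -> count=0 queue=[] holders={T1,T2,T3}
Step 14: signal(T1) -> count=1 queue=[] holders={T2,T3}
Step 15: wait(T1) -> count=0 queue=[] holders={T1,T2,T3}
Step 16: wait(T4) -> count=0 queue=[T4] holders={T1,T2,T3}
Step 17: signal(T2) -> count=0 queue=[] holders={T1,T3,T4}
Step 18: signal(T1) -> count=1 queue=[] holders={T3,T4}
Final holders: {T3,T4} -> 2 thread(s)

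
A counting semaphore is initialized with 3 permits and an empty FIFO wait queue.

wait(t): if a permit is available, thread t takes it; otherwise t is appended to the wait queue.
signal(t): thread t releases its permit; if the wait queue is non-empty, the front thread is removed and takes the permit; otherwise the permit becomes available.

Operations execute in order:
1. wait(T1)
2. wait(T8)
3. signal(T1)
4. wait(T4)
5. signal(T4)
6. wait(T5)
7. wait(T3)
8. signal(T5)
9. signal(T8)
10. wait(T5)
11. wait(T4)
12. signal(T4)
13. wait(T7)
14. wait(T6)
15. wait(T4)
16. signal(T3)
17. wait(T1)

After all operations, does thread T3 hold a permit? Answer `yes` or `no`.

Answer: no

Derivation:
Step 1: wait(T1) -> count=2 queue=[] holders={T1}
Step 2: wait(T8) -> count=1 queue=[] holders={T1,T8}
Step 3: signal(T1) -> count=2 queue=[] holders={T8}
Step 4: wait(T4) -> count=1 queue=[] holders={T4,T8}
Step 5: signal(T4) -> count=2 queue=[] holders={T8}
Step 6: wait(T5) -> count=1 queue=[] holders={T5,T8}
Step 7: wait(T3) -> count=0 queue=[] holders={T3,T5,T8}
Step 8: signal(T5) -> count=1 queue=[] holders={T3,T8}
Step 9: signal(T8) -> count=2 queue=[] holders={T3}
Step 10: wait(T5) -> count=1 queue=[] holders={T3,T5}
Step 11: wait(T4) -> count=0 queue=[] holders={T3,T4,T5}
Step 12: signal(T4) -> count=1 queue=[] holders={T3,T5}
Step 13: wait(T7) -> count=0 queue=[] holders={T3,T5,T7}
Step 14: wait(T6) -> count=0 queue=[T6] holders={T3,T5,T7}
Step 15: wait(T4) -> count=0 queue=[T6,T4] holders={T3,T5,T7}
Step 16: signal(T3) -> count=0 queue=[T4] holders={T5,T6,T7}
Step 17: wait(T1) -> count=0 queue=[T4,T1] holders={T5,T6,T7}
Final holders: {T5,T6,T7} -> T3 not in holders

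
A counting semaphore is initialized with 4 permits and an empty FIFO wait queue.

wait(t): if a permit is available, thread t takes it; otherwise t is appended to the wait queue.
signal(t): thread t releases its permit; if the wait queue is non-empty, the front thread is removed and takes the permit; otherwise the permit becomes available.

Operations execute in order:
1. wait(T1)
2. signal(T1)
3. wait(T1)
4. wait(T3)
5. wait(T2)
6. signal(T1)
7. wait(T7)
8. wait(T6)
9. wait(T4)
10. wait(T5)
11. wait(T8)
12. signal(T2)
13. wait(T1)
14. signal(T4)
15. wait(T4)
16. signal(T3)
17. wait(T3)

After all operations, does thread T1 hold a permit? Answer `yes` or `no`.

Step 1: wait(T1) -> count=3 queue=[] holders={T1}
Step 2: signal(T1) -> count=4 queue=[] holders={none}
Step 3: wait(T1) -> count=3 queue=[] holders={T1}
Step 4: wait(T3) -> count=2 queue=[] holders={T1,T3}
Step 5: wait(T2) -> count=1 queue=[] holders={T1,T2,T3}
Step 6: signal(T1) -> count=2 queue=[] holders={T2,T3}
Step 7: wait(T7) -> count=1 queue=[] holders={T2,T3,T7}
Step 8: wait(T6) -> count=0 queue=[] holders={T2,T3,T6,T7}
Step 9: wait(T4) -> count=0 queue=[T4] holders={T2,T3,T6,T7}
Step 10: wait(T5) -> count=0 queue=[T4,T5] holders={T2,T3,T6,T7}
Step 11: wait(T8) -> count=0 queue=[T4,T5,T8] holders={T2,T3,T6,T7}
Step 12: signal(T2) -> count=0 queue=[T5,T8] holders={T3,T4,T6,T7}
Step 13: wait(T1) -> count=0 queue=[T5,T8,T1] holders={T3,T4,T6,T7}
Step 14: signal(T4) -> count=0 queue=[T8,T1] holders={T3,T5,T6,T7}
Step 15: wait(T4) -> count=0 queue=[T8,T1,T4] holders={T3,T5,T6,T7}
Step 16: signal(T3) -> count=0 queue=[T1,T4] holders={T5,T6,T7,T8}
Step 17: wait(T3) -> count=0 queue=[T1,T4,T3] holders={T5,T6,T7,T8}
Final holders: {T5,T6,T7,T8} -> T1 not in holders

Answer: no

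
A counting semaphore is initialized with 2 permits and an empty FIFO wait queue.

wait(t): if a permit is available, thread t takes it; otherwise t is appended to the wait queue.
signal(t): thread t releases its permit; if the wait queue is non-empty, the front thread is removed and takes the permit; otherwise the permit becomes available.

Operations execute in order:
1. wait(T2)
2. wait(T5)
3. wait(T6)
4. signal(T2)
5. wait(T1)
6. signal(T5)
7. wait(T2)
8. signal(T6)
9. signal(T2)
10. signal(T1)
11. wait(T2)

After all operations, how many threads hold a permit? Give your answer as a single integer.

Step 1: wait(T2) -> count=1 queue=[] holders={T2}
Step 2: wait(T5) -> count=0 queue=[] holders={T2,T5}
Step 3: wait(T6) -> count=0 queue=[T6] holders={T2,T5}
Step 4: signal(T2) -> count=0 queue=[] holders={T5,T6}
Step 5: wait(T1) -> count=0 queue=[T1] holders={T5,T6}
Step 6: signal(T5) -> count=0 queue=[] holders={T1,T6}
Step 7: wait(T2) -> count=0 queue=[T2] holders={T1,T6}
Step 8: signal(T6) -> count=0 queue=[] holders={T1,T2}
Step 9: signal(T2) -> count=1 queue=[] holders={T1}
Step 10: signal(T1) -> count=2 queue=[] holders={none}
Step 11: wait(T2) -> count=1 queue=[] holders={T2}
Final holders: {T2} -> 1 thread(s)

Answer: 1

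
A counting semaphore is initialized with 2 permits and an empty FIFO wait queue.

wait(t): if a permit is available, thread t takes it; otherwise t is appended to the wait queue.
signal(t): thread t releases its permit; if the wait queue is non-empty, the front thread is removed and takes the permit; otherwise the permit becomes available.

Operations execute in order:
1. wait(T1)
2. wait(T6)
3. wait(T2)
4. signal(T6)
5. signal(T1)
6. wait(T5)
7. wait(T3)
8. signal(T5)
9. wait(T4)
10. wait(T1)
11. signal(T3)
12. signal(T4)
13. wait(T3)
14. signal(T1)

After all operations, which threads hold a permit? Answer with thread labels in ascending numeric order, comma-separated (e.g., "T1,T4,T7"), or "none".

Answer: T2,T3

Derivation:
Step 1: wait(T1) -> count=1 queue=[] holders={T1}
Step 2: wait(T6) -> count=0 queue=[] holders={T1,T6}
Step 3: wait(T2) -> count=0 queue=[T2] holders={T1,T6}
Step 4: signal(T6) -> count=0 queue=[] holders={T1,T2}
Step 5: signal(T1) -> count=1 queue=[] holders={T2}
Step 6: wait(T5) -> count=0 queue=[] holders={T2,T5}
Step 7: wait(T3) -> count=0 queue=[T3] holders={T2,T5}
Step 8: signal(T5) -> count=0 queue=[] holders={T2,T3}
Step 9: wait(T4) -> count=0 queue=[T4] holders={T2,T3}
Step 10: wait(T1) -> count=0 queue=[T4,T1] holders={T2,T3}
Step 11: signal(T3) -> count=0 queue=[T1] holders={T2,T4}
Step 12: signal(T4) -> count=0 queue=[] holders={T1,T2}
Step 13: wait(T3) -> count=0 queue=[T3] holders={T1,T2}
Step 14: signal(T1) -> count=0 queue=[] holders={T2,T3}
Final holders: T2,T3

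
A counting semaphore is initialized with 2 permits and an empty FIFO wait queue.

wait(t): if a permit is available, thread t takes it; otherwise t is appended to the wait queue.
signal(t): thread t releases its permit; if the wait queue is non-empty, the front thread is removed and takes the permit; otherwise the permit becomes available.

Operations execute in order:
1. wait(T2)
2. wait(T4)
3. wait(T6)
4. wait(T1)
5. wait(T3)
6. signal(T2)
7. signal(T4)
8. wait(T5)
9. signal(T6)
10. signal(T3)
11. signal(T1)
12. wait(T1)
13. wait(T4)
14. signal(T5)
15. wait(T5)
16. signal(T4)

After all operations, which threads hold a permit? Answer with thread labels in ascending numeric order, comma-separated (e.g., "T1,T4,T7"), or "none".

Step 1: wait(T2) -> count=1 queue=[] holders={T2}
Step 2: wait(T4) -> count=0 queue=[] holders={T2,T4}
Step 3: wait(T6) -> count=0 queue=[T6] holders={T2,T4}
Step 4: wait(T1) -> count=0 queue=[T6,T1] holders={T2,T4}
Step 5: wait(T3) -> count=0 queue=[T6,T1,T3] holders={T2,T4}
Step 6: signal(T2) -> count=0 queue=[T1,T3] holders={T4,T6}
Step 7: signal(T4) -> count=0 queue=[T3] holders={T1,T6}
Step 8: wait(T5) -> count=0 queue=[T3,T5] holders={T1,T6}
Step 9: signal(T6) -> count=0 queue=[T5] holders={T1,T3}
Step 10: signal(T3) -> count=0 queue=[] holders={T1,T5}
Step 11: signal(T1) -> count=1 queue=[] holders={T5}
Step 12: wait(T1) -> count=0 queue=[] holders={T1,T5}
Step 13: wait(T4) -> count=0 queue=[T4] holders={T1,T5}
Step 14: signal(T5) -> count=0 queue=[] holders={T1,T4}
Step 15: wait(T5) -> count=0 queue=[T5] holders={T1,T4}
Step 16: signal(T4) -> count=0 queue=[] holders={T1,T5}
Final holders: T1,T5

Answer: T1,T5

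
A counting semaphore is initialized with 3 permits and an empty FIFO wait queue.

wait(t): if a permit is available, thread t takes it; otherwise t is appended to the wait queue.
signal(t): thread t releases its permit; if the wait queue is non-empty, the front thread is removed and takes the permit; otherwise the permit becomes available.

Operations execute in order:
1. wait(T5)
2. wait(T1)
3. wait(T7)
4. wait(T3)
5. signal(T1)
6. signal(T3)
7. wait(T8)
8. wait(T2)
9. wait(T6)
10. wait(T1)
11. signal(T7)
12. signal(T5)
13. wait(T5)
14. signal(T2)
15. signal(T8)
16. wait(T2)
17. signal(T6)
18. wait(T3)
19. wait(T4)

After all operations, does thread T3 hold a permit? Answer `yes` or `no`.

Step 1: wait(T5) -> count=2 queue=[] holders={T5}
Step 2: wait(T1) -> count=1 queue=[] holders={T1,T5}
Step 3: wait(T7) -> count=0 queue=[] holders={T1,T5,T7}
Step 4: wait(T3) -> count=0 queue=[T3] holders={T1,T5,T7}
Step 5: signal(T1) -> count=0 queue=[] holders={T3,T5,T7}
Step 6: signal(T3) -> count=1 queue=[] holders={T5,T7}
Step 7: wait(T8) -> count=0 queue=[] holders={T5,T7,T8}
Step 8: wait(T2) -> count=0 queue=[T2] holders={T5,T7,T8}
Step 9: wait(T6) -> count=0 queue=[T2,T6] holders={T5,T7,T8}
Step 10: wait(T1) -> count=0 queue=[T2,T6,T1] holders={T5,T7,T8}
Step 11: signal(T7) -> count=0 queue=[T6,T1] holders={T2,T5,T8}
Step 12: signal(T5) -> count=0 queue=[T1] holders={T2,T6,T8}
Step 13: wait(T5) -> count=0 queue=[T1,T5] holders={T2,T6,T8}
Step 14: signal(T2) -> count=0 queue=[T5] holders={T1,T6,T8}
Step 15: signal(T8) -> count=0 queue=[] holders={T1,T5,T6}
Step 16: wait(T2) -> count=0 queue=[T2] holders={T1,T5,T6}
Step 17: signal(T6) -> count=0 queue=[] holders={T1,T2,T5}
Step 18: wait(T3) -> count=0 queue=[T3] holders={T1,T2,T5}
Step 19: wait(T4) -> count=0 queue=[T3,T4] holders={T1,T2,T5}
Final holders: {T1,T2,T5} -> T3 not in holders

Answer: no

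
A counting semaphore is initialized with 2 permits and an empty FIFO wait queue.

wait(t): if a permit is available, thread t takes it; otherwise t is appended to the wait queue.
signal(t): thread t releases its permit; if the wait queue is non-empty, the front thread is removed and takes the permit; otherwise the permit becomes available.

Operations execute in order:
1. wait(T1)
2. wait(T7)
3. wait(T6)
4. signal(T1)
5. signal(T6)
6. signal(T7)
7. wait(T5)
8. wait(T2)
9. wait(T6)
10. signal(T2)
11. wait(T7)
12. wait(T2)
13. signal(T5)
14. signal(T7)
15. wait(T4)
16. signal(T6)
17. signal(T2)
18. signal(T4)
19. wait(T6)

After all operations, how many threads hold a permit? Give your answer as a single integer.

Answer: 1

Derivation:
Step 1: wait(T1) -> count=1 queue=[] holders={T1}
Step 2: wait(T7) -> count=0 queue=[] holders={T1,T7}
Step 3: wait(T6) -> count=0 queue=[T6] holders={T1,T7}
Step 4: signal(T1) -> count=0 queue=[] holders={T6,T7}
Step 5: signal(T6) -> count=1 queue=[] holders={T7}
Step 6: signal(T7) -> count=2 queue=[] holders={none}
Step 7: wait(T5) -> count=1 queue=[] holders={T5}
Step 8: wait(T2) -> count=0 queue=[] holders={T2,T5}
Step 9: wait(T6) -> count=0 queue=[T6] holders={T2,T5}
Step 10: signal(T2) -> count=0 queue=[] holders={T5,T6}
Step 11: wait(T7) -> count=0 queue=[T7] holders={T5,T6}
Step 12: wait(T2) -> count=0 queue=[T7,T2] holders={T5,T6}
Step 13: signal(T5) -> count=0 queue=[T2] holders={T6,T7}
Step 14: signal(T7) -> count=0 queue=[] holders={T2,T6}
Step 15: wait(T4) -> count=0 queue=[T4] holders={T2,T6}
Step 16: signal(T6) -> count=0 queue=[] holders={T2,T4}
Step 17: signal(T2) -> count=1 queue=[] holders={T4}
Step 18: signal(T4) -> count=2 queue=[] holders={none}
Step 19: wait(T6) -> count=1 queue=[] holders={T6}
Final holders: {T6} -> 1 thread(s)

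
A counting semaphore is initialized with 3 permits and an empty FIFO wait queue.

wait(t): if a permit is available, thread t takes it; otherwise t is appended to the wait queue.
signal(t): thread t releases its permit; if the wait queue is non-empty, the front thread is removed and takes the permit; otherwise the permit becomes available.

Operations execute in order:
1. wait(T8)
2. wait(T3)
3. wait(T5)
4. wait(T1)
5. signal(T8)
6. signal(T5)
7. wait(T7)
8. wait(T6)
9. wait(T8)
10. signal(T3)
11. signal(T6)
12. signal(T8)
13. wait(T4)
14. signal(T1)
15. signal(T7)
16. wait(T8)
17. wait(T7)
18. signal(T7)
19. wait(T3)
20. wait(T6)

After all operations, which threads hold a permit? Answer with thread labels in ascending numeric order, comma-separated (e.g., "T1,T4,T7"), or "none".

Answer: T3,T4,T8

Derivation:
Step 1: wait(T8) -> count=2 queue=[] holders={T8}
Step 2: wait(T3) -> count=1 queue=[] holders={T3,T8}
Step 3: wait(T5) -> count=0 queue=[] holders={T3,T5,T8}
Step 4: wait(T1) -> count=0 queue=[T1] holders={T3,T5,T8}
Step 5: signal(T8) -> count=0 queue=[] holders={T1,T3,T5}
Step 6: signal(T5) -> count=1 queue=[] holders={T1,T3}
Step 7: wait(T7) -> count=0 queue=[] holders={T1,T3,T7}
Step 8: wait(T6) -> count=0 queue=[T6] holders={T1,T3,T7}
Step 9: wait(T8) -> count=0 queue=[T6,T8] holders={T1,T3,T7}
Step 10: signal(T3) -> count=0 queue=[T8] holders={T1,T6,T7}
Step 11: signal(T6) -> count=0 queue=[] holders={T1,T7,T8}
Step 12: signal(T8) -> count=1 queue=[] holders={T1,T7}
Step 13: wait(T4) -> count=0 queue=[] holders={T1,T4,T7}
Step 14: signal(T1) -> count=1 queue=[] holders={T4,T7}
Step 15: signal(T7) -> count=2 queue=[] holders={T4}
Step 16: wait(T8) -> count=1 queue=[] holders={T4,T8}
Step 17: wait(T7) -> count=0 queue=[] holders={T4,T7,T8}
Step 18: signal(T7) -> count=1 queue=[] holders={T4,T8}
Step 19: wait(T3) -> count=0 queue=[] holders={T3,T4,T8}
Step 20: wait(T6) -> count=0 queue=[T6] holders={T3,T4,T8}
Final holders: T3,T4,T8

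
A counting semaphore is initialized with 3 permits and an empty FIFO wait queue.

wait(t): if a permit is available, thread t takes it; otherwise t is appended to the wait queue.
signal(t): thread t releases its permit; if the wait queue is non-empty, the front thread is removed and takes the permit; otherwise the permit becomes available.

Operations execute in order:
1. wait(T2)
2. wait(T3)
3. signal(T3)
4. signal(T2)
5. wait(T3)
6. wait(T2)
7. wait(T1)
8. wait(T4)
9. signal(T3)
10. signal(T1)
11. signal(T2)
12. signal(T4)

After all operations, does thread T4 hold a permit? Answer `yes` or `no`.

Step 1: wait(T2) -> count=2 queue=[] holders={T2}
Step 2: wait(T3) -> count=1 queue=[] holders={T2,T3}
Step 3: signal(T3) -> count=2 queue=[] holders={T2}
Step 4: signal(T2) -> count=3 queue=[] holders={none}
Step 5: wait(T3) -> count=2 queue=[] holders={T3}
Step 6: wait(T2) -> count=1 queue=[] holders={T2,T3}
Step 7: wait(T1) -> count=0 queue=[] holders={T1,T2,T3}
Step 8: wait(T4) -> count=0 queue=[T4] holders={T1,T2,T3}
Step 9: signal(T3) -> count=0 queue=[] holders={T1,T2,T4}
Step 10: signal(T1) -> count=1 queue=[] holders={T2,T4}
Step 11: signal(T2) -> count=2 queue=[] holders={T4}
Step 12: signal(T4) -> count=3 queue=[] holders={none}
Final holders: {none} -> T4 not in holders

Answer: no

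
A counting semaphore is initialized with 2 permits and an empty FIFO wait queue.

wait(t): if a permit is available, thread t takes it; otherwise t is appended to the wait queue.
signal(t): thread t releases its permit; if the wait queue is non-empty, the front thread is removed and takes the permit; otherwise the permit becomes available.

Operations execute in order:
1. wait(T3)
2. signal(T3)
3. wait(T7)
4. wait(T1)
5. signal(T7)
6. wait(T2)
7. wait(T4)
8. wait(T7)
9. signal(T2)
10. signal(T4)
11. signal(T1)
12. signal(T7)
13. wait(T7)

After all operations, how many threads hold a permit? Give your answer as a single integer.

Answer: 1

Derivation:
Step 1: wait(T3) -> count=1 queue=[] holders={T3}
Step 2: signal(T3) -> count=2 queue=[] holders={none}
Step 3: wait(T7) -> count=1 queue=[] holders={T7}
Step 4: wait(T1) -> count=0 queue=[] holders={T1,T7}
Step 5: signal(T7) -> count=1 queue=[] holders={T1}
Step 6: wait(T2) -> count=0 queue=[] holders={T1,T2}
Step 7: wait(T4) -> count=0 queue=[T4] holders={T1,T2}
Step 8: wait(T7) -> count=0 queue=[T4,T7] holders={T1,T2}
Step 9: signal(T2) -> count=0 queue=[T7] holders={T1,T4}
Step 10: signal(T4) -> count=0 queue=[] holders={T1,T7}
Step 11: signal(T1) -> count=1 queue=[] holders={T7}
Step 12: signal(T7) -> count=2 queue=[] holders={none}
Step 13: wait(T7) -> count=1 queue=[] holders={T7}
Final holders: {T7} -> 1 thread(s)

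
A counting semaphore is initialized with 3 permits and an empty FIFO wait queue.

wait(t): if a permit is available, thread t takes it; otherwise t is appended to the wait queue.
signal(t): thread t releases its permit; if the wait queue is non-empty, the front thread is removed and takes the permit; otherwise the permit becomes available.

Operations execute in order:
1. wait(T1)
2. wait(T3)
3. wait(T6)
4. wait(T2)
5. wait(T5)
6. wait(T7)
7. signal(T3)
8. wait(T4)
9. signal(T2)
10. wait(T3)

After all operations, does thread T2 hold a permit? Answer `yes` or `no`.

Answer: no

Derivation:
Step 1: wait(T1) -> count=2 queue=[] holders={T1}
Step 2: wait(T3) -> count=1 queue=[] holders={T1,T3}
Step 3: wait(T6) -> count=0 queue=[] holders={T1,T3,T6}
Step 4: wait(T2) -> count=0 queue=[T2] holders={T1,T3,T6}
Step 5: wait(T5) -> count=0 queue=[T2,T5] holders={T1,T3,T6}
Step 6: wait(T7) -> count=0 queue=[T2,T5,T7] holders={T1,T3,T6}
Step 7: signal(T3) -> count=0 queue=[T5,T7] holders={T1,T2,T6}
Step 8: wait(T4) -> count=0 queue=[T5,T7,T4] holders={T1,T2,T6}
Step 9: signal(T2) -> count=0 queue=[T7,T4] holders={T1,T5,T6}
Step 10: wait(T3) -> count=0 queue=[T7,T4,T3] holders={T1,T5,T6}
Final holders: {T1,T5,T6} -> T2 not in holders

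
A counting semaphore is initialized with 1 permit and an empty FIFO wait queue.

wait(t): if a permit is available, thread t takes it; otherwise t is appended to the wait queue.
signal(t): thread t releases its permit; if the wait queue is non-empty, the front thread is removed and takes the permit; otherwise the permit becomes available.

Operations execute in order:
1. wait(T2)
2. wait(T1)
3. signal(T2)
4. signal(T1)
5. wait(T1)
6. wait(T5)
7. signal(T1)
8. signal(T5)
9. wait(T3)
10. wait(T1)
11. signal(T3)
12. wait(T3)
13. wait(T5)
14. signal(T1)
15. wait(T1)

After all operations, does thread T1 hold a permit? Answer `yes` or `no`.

Answer: no

Derivation:
Step 1: wait(T2) -> count=0 queue=[] holders={T2}
Step 2: wait(T1) -> count=0 queue=[T1] holders={T2}
Step 3: signal(T2) -> count=0 queue=[] holders={T1}
Step 4: signal(T1) -> count=1 queue=[] holders={none}
Step 5: wait(T1) -> count=0 queue=[] holders={T1}
Step 6: wait(T5) -> count=0 queue=[T5] holders={T1}
Step 7: signal(T1) -> count=0 queue=[] holders={T5}
Step 8: signal(T5) -> count=1 queue=[] holders={none}
Step 9: wait(T3) -> count=0 queue=[] holders={T3}
Step 10: wait(T1) -> count=0 queue=[T1] holders={T3}
Step 11: signal(T3) -> count=0 queue=[] holders={T1}
Step 12: wait(T3) -> count=0 queue=[T3] holders={T1}
Step 13: wait(T5) -> count=0 queue=[T3,T5] holders={T1}
Step 14: signal(T1) -> count=0 queue=[T5] holders={T3}
Step 15: wait(T1) -> count=0 queue=[T5,T1] holders={T3}
Final holders: {T3} -> T1 not in holders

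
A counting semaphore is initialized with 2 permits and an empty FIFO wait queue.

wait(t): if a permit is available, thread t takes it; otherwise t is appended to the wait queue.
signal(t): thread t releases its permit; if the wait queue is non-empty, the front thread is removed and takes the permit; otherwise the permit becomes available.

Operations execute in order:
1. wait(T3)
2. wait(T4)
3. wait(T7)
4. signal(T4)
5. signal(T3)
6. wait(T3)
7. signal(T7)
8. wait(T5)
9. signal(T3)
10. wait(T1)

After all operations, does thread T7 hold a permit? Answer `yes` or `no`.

Step 1: wait(T3) -> count=1 queue=[] holders={T3}
Step 2: wait(T4) -> count=0 queue=[] holders={T3,T4}
Step 3: wait(T7) -> count=0 queue=[T7] holders={T3,T4}
Step 4: signal(T4) -> count=0 queue=[] holders={T3,T7}
Step 5: signal(T3) -> count=1 queue=[] holders={T7}
Step 6: wait(T3) -> count=0 queue=[] holders={T3,T7}
Step 7: signal(T7) -> count=1 queue=[] holders={T3}
Step 8: wait(T5) -> count=0 queue=[] holders={T3,T5}
Step 9: signal(T3) -> count=1 queue=[] holders={T5}
Step 10: wait(T1) -> count=0 queue=[] holders={T1,T5}
Final holders: {T1,T5} -> T7 not in holders

Answer: no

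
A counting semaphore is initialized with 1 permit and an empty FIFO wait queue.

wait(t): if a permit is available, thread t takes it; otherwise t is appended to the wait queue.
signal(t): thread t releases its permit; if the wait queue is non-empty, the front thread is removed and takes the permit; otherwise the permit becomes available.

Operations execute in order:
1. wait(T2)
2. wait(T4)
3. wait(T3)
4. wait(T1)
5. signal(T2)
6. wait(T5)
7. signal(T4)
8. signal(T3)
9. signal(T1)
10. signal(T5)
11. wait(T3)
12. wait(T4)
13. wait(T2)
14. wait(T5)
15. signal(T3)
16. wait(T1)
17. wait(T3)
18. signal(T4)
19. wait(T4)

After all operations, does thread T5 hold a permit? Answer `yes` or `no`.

Step 1: wait(T2) -> count=0 queue=[] holders={T2}
Step 2: wait(T4) -> count=0 queue=[T4] holders={T2}
Step 3: wait(T3) -> count=0 queue=[T4,T3] holders={T2}
Step 4: wait(T1) -> count=0 queue=[T4,T3,T1] holders={T2}
Step 5: signal(T2) -> count=0 queue=[T3,T1] holders={T4}
Step 6: wait(T5) -> count=0 queue=[T3,T1,T5] holders={T4}
Step 7: signal(T4) -> count=0 queue=[T1,T5] holders={T3}
Step 8: signal(T3) -> count=0 queue=[T5] holders={T1}
Step 9: signal(T1) -> count=0 queue=[] holders={T5}
Step 10: signal(T5) -> count=1 queue=[] holders={none}
Step 11: wait(T3) -> count=0 queue=[] holders={T3}
Step 12: wait(T4) -> count=0 queue=[T4] holders={T3}
Step 13: wait(T2) -> count=0 queue=[T4,T2] holders={T3}
Step 14: wait(T5) -> count=0 queue=[T4,T2,T5] holders={T3}
Step 15: signal(T3) -> count=0 queue=[T2,T5] holders={T4}
Step 16: wait(T1) -> count=0 queue=[T2,T5,T1] holders={T4}
Step 17: wait(T3) -> count=0 queue=[T2,T5,T1,T3] holders={T4}
Step 18: signal(T4) -> count=0 queue=[T5,T1,T3] holders={T2}
Step 19: wait(T4) -> count=0 queue=[T5,T1,T3,T4] holders={T2}
Final holders: {T2} -> T5 not in holders

Answer: no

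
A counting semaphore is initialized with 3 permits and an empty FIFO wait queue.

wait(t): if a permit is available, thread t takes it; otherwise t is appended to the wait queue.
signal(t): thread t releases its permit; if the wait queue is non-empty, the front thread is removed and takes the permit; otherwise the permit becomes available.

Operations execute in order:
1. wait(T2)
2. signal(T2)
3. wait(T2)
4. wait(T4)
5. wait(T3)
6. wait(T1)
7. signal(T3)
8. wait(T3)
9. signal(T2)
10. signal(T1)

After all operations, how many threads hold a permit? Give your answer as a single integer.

Answer: 2

Derivation:
Step 1: wait(T2) -> count=2 queue=[] holders={T2}
Step 2: signal(T2) -> count=3 queue=[] holders={none}
Step 3: wait(T2) -> count=2 queue=[] holders={T2}
Step 4: wait(T4) -> count=1 queue=[] holders={T2,T4}
Step 5: wait(T3) -> count=0 queue=[] holders={T2,T3,T4}
Step 6: wait(T1) -> count=0 queue=[T1] holders={T2,T3,T4}
Step 7: signal(T3) -> count=0 queue=[] holders={T1,T2,T4}
Step 8: wait(T3) -> count=0 queue=[T3] holders={T1,T2,T4}
Step 9: signal(T2) -> count=0 queue=[] holders={T1,T3,T4}
Step 10: signal(T1) -> count=1 queue=[] holders={T3,T4}
Final holders: {T3,T4} -> 2 thread(s)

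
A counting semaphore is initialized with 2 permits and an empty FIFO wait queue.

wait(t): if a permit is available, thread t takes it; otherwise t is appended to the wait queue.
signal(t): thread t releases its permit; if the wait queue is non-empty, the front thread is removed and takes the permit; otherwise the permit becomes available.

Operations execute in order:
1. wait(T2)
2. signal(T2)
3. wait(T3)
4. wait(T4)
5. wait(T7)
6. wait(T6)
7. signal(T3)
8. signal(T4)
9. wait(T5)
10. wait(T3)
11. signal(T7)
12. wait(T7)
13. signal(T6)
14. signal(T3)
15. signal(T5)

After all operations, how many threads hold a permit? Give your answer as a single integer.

Step 1: wait(T2) -> count=1 queue=[] holders={T2}
Step 2: signal(T2) -> count=2 queue=[] holders={none}
Step 3: wait(T3) -> count=1 queue=[] holders={T3}
Step 4: wait(T4) -> count=0 queue=[] holders={T3,T4}
Step 5: wait(T7) -> count=0 queue=[T7] holders={T3,T4}
Step 6: wait(T6) -> count=0 queue=[T7,T6] holders={T3,T4}
Step 7: signal(T3) -> count=0 queue=[T6] holders={T4,T7}
Step 8: signal(T4) -> count=0 queue=[] holders={T6,T7}
Step 9: wait(T5) -> count=0 queue=[T5] holders={T6,T7}
Step 10: wait(T3) -> count=0 queue=[T5,T3] holders={T6,T7}
Step 11: signal(T7) -> count=0 queue=[T3] holders={T5,T6}
Step 12: wait(T7) -> count=0 queue=[T3,T7] holders={T5,T6}
Step 13: signal(T6) -> count=0 queue=[T7] holders={T3,T5}
Step 14: signal(T3) -> count=0 queue=[] holders={T5,T7}
Step 15: signal(T5) -> count=1 queue=[] holders={T7}
Final holders: {T7} -> 1 thread(s)

Answer: 1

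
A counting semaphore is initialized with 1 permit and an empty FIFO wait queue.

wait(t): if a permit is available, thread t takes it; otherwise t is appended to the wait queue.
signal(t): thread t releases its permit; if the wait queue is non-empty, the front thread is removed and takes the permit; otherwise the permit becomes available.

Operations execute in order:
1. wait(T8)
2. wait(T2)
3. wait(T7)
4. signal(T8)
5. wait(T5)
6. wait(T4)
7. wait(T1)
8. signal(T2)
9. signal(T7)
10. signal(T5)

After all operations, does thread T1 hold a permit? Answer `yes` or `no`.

Answer: no

Derivation:
Step 1: wait(T8) -> count=0 queue=[] holders={T8}
Step 2: wait(T2) -> count=0 queue=[T2] holders={T8}
Step 3: wait(T7) -> count=0 queue=[T2,T7] holders={T8}
Step 4: signal(T8) -> count=0 queue=[T7] holders={T2}
Step 5: wait(T5) -> count=0 queue=[T7,T5] holders={T2}
Step 6: wait(T4) -> count=0 queue=[T7,T5,T4] holders={T2}
Step 7: wait(T1) -> count=0 queue=[T7,T5,T4,T1] holders={T2}
Step 8: signal(T2) -> count=0 queue=[T5,T4,T1] holders={T7}
Step 9: signal(T7) -> count=0 queue=[T4,T1] holders={T5}
Step 10: signal(T5) -> count=0 queue=[T1] holders={T4}
Final holders: {T4} -> T1 not in holders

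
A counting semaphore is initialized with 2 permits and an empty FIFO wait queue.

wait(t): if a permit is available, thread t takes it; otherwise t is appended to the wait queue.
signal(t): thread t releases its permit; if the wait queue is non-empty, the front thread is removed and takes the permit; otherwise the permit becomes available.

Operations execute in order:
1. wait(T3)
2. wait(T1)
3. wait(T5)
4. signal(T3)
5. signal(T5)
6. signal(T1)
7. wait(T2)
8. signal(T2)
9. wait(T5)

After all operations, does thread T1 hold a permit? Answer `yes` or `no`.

Answer: no

Derivation:
Step 1: wait(T3) -> count=1 queue=[] holders={T3}
Step 2: wait(T1) -> count=0 queue=[] holders={T1,T3}
Step 3: wait(T5) -> count=0 queue=[T5] holders={T1,T3}
Step 4: signal(T3) -> count=0 queue=[] holders={T1,T5}
Step 5: signal(T5) -> count=1 queue=[] holders={T1}
Step 6: signal(T1) -> count=2 queue=[] holders={none}
Step 7: wait(T2) -> count=1 queue=[] holders={T2}
Step 8: signal(T2) -> count=2 queue=[] holders={none}
Step 9: wait(T5) -> count=1 queue=[] holders={T5}
Final holders: {T5} -> T1 not in holders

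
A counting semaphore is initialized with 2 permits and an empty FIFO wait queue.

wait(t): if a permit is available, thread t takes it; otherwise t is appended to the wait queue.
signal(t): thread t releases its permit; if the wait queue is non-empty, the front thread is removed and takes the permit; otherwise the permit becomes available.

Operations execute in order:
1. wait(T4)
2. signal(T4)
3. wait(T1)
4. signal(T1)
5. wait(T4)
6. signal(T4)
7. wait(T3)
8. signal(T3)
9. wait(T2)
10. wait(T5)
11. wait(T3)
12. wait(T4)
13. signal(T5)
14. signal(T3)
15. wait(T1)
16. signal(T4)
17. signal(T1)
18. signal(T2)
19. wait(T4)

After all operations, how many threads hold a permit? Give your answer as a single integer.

Step 1: wait(T4) -> count=1 queue=[] holders={T4}
Step 2: signal(T4) -> count=2 queue=[] holders={none}
Step 3: wait(T1) -> count=1 queue=[] holders={T1}
Step 4: signal(T1) -> count=2 queue=[] holders={none}
Step 5: wait(T4) -> count=1 queue=[] holders={T4}
Step 6: signal(T4) -> count=2 queue=[] holders={none}
Step 7: wait(T3) -> count=1 queue=[] holders={T3}
Step 8: signal(T3) -> count=2 queue=[] holders={none}
Step 9: wait(T2) -> count=1 queue=[] holders={T2}
Step 10: wait(T5) -> count=0 queue=[] holders={T2,T5}
Step 11: wait(T3) -> count=0 queue=[T3] holders={T2,T5}
Step 12: wait(T4) -> count=0 queue=[T3,T4] holders={T2,T5}
Step 13: signal(T5) -> count=0 queue=[T4] holders={T2,T3}
Step 14: signal(T3) -> count=0 queue=[] holders={T2,T4}
Step 15: wait(T1) -> count=0 queue=[T1] holders={T2,T4}
Step 16: signal(T4) -> count=0 queue=[] holders={T1,T2}
Step 17: signal(T1) -> count=1 queue=[] holders={T2}
Step 18: signal(T2) -> count=2 queue=[] holders={none}
Step 19: wait(T4) -> count=1 queue=[] holders={T4}
Final holders: {T4} -> 1 thread(s)

Answer: 1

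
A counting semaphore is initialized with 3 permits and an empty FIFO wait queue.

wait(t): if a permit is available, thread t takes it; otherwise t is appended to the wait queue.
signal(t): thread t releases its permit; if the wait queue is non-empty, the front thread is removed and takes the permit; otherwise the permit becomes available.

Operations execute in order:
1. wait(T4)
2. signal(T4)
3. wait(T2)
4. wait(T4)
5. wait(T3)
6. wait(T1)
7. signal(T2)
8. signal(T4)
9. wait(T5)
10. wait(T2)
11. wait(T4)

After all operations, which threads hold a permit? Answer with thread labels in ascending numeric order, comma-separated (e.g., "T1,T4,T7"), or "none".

Step 1: wait(T4) -> count=2 queue=[] holders={T4}
Step 2: signal(T4) -> count=3 queue=[] holders={none}
Step 3: wait(T2) -> count=2 queue=[] holders={T2}
Step 4: wait(T4) -> count=1 queue=[] holders={T2,T4}
Step 5: wait(T3) -> count=0 queue=[] holders={T2,T3,T4}
Step 6: wait(T1) -> count=0 queue=[T1] holders={T2,T3,T4}
Step 7: signal(T2) -> count=0 queue=[] holders={T1,T3,T4}
Step 8: signal(T4) -> count=1 queue=[] holders={T1,T3}
Step 9: wait(T5) -> count=0 queue=[] holders={T1,T3,T5}
Step 10: wait(T2) -> count=0 queue=[T2] holders={T1,T3,T5}
Step 11: wait(T4) -> count=0 queue=[T2,T4] holders={T1,T3,T5}
Final holders: T1,T3,T5

Answer: T1,T3,T5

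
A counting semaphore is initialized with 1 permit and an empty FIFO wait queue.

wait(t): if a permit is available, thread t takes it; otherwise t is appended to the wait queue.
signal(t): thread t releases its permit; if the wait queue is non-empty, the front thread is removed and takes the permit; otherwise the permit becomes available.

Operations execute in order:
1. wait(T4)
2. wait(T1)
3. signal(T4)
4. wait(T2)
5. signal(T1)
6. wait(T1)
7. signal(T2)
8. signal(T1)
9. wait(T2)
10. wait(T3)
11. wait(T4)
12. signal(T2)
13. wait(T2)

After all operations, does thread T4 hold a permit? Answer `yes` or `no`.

Step 1: wait(T4) -> count=0 queue=[] holders={T4}
Step 2: wait(T1) -> count=0 queue=[T1] holders={T4}
Step 3: signal(T4) -> count=0 queue=[] holders={T1}
Step 4: wait(T2) -> count=0 queue=[T2] holders={T1}
Step 5: signal(T1) -> count=0 queue=[] holders={T2}
Step 6: wait(T1) -> count=0 queue=[T1] holders={T2}
Step 7: signal(T2) -> count=0 queue=[] holders={T1}
Step 8: signal(T1) -> count=1 queue=[] holders={none}
Step 9: wait(T2) -> count=0 queue=[] holders={T2}
Step 10: wait(T3) -> count=0 queue=[T3] holders={T2}
Step 11: wait(T4) -> count=0 queue=[T3,T4] holders={T2}
Step 12: signal(T2) -> count=0 queue=[T4] holders={T3}
Step 13: wait(T2) -> count=0 queue=[T4,T2] holders={T3}
Final holders: {T3} -> T4 not in holders

Answer: no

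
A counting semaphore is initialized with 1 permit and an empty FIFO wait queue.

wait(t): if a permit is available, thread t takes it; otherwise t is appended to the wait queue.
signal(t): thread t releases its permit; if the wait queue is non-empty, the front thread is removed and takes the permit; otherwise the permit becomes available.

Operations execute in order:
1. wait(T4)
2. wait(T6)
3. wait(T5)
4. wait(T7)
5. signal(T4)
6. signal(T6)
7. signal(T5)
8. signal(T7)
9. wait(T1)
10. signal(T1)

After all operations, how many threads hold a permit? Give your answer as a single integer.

Step 1: wait(T4) -> count=0 queue=[] holders={T4}
Step 2: wait(T6) -> count=0 queue=[T6] holders={T4}
Step 3: wait(T5) -> count=0 queue=[T6,T5] holders={T4}
Step 4: wait(T7) -> count=0 queue=[T6,T5,T7] holders={T4}
Step 5: signal(T4) -> count=0 queue=[T5,T7] holders={T6}
Step 6: signal(T6) -> count=0 queue=[T7] holders={T5}
Step 7: signal(T5) -> count=0 queue=[] holders={T7}
Step 8: signal(T7) -> count=1 queue=[] holders={none}
Step 9: wait(T1) -> count=0 queue=[] holders={T1}
Step 10: signal(T1) -> count=1 queue=[] holders={none}
Final holders: {none} -> 0 thread(s)

Answer: 0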